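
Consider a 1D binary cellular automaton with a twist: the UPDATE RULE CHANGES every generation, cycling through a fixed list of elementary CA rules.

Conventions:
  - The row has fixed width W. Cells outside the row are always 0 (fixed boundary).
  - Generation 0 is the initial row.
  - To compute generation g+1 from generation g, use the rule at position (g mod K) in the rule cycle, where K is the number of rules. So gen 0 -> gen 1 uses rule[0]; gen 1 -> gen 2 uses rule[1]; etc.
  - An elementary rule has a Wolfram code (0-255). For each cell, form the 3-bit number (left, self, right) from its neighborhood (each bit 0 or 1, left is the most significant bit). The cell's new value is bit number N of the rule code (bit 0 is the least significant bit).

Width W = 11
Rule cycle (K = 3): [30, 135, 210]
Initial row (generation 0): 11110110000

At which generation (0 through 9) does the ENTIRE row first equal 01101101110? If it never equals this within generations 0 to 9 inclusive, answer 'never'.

Answer: never

Derivation:
Gen 0: 11110110000
Gen 1 (rule 30): 10000101000
Gen 2 (rule 135): 10111101011
Gen 3 (rule 210): 00011100001
Gen 4 (rule 30): 00110010011
Gen 5 (rule 135): 11000110100
Gen 6 (rule 210): 01101010010
Gen 7 (rule 30): 11001011111
Gen 8 (rule 135): 00011001110
Gen 9 (rule 210): 00101110111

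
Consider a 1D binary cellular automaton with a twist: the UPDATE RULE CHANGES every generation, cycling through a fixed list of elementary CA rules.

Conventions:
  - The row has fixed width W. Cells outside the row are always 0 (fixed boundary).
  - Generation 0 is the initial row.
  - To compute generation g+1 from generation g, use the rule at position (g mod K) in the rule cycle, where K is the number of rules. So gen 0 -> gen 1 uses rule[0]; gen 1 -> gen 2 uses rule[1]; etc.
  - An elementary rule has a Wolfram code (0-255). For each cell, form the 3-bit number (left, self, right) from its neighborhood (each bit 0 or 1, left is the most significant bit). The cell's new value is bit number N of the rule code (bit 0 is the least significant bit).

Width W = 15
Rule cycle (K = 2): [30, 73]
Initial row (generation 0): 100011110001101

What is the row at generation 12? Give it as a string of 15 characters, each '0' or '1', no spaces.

Gen 0: 100011110001101
Gen 1 (rule 30): 110110001011001
Gen 2 (rule 73): 110110100011000
Gen 3 (rule 30): 100100110110100
Gen 4 (rule 73): 000000110110001
Gen 5 (rule 30): 000001100101011
Gen 6 (rule 73): 111101100000011
Gen 7 (rule 30): 100001010000110
Gen 8 (rule 73): 001100000110110
Gen 9 (rule 30): 011010001100101
Gen 10 (rule 73): 011000101100000
Gen 11 (rule 30): 110101101010000
Gen 12 (rule 73): 110001100000111

Answer: 110001100000111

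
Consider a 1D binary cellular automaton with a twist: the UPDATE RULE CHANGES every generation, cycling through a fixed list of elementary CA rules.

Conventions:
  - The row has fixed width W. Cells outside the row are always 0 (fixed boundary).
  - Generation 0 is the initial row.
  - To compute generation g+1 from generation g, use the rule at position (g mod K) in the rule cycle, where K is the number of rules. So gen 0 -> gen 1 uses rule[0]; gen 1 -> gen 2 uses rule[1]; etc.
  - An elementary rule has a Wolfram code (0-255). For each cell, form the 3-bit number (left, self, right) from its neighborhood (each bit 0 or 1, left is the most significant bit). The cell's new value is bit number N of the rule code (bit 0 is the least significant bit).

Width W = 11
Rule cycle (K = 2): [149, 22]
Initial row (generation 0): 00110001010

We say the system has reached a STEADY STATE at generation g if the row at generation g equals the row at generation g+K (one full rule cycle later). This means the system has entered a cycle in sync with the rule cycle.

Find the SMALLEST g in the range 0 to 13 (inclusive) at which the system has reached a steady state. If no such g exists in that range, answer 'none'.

Gen 0: 00110001010
Gen 1 (rule 149): 10001101011
Gen 2 (rule 22): 11010001000
Gen 3 (rule 149): 00011101111
Gen 4 (rule 22): 00100000000
Gen 5 (rule 149): 10111111111
Gen 6 (rule 22): 10000000000
Gen 7 (rule 149): 11111111111
Gen 8 (rule 22): 00000000000
Gen 9 (rule 149): 11111111111
Gen 10 (rule 22): 00000000000
Gen 11 (rule 149): 11111111111
Gen 12 (rule 22): 00000000000
Gen 13 (rule 149): 11111111111
Gen 14 (rule 22): 00000000000
Gen 15 (rule 149): 11111111111

Answer: 7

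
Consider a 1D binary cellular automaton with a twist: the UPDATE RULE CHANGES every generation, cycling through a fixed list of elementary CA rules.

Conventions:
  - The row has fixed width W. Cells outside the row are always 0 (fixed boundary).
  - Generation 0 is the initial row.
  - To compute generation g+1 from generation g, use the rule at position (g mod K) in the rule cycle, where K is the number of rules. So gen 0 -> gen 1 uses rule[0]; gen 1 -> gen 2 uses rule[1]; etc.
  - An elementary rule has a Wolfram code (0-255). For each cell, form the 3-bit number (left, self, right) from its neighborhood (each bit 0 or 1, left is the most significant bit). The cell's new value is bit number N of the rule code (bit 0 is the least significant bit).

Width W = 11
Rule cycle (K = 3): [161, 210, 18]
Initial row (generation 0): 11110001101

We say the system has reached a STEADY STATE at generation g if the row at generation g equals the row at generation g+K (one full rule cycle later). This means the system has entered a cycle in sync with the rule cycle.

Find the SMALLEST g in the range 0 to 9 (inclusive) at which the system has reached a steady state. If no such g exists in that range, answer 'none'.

Answer: 6

Derivation:
Gen 0: 11110001101
Gen 1 (rule 161): 01100100010
Gen 2 (rule 210): 10111010101
Gen 3 (rule 18): 00000000000
Gen 4 (rule 161): 11111111111
Gen 5 (rule 210): 01111111111
Gen 6 (rule 18): 10000000000
Gen 7 (rule 161): 00111111111
Gen 8 (rule 210): 01011111111
Gen 9 (rule 18): 10000000000
Gen 10 (rule 161): 00111111111
Gen 11 (rule 210): 01011111111
Gen 12 (rule 18): 10000000000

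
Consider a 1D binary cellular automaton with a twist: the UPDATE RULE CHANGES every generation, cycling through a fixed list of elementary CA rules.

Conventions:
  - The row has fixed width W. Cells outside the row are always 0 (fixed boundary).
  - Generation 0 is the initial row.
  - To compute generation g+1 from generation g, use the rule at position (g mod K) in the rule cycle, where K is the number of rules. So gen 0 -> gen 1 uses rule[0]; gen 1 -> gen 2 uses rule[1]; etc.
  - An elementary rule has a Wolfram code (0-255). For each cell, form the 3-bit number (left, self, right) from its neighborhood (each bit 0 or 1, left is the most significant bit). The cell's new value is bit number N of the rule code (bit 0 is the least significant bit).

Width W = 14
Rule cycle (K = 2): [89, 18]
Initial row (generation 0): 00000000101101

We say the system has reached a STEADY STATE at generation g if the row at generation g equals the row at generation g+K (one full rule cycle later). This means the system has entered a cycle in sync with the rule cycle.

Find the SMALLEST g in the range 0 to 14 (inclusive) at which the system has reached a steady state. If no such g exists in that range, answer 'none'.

Gen 0: 00000000101101
Gen 1 (rule 89): 11111110001100
Gen 2 (rule 18): 00000001010010
Gen 3 (rule 89): 11111100001001
Gen 4 (rule 18): 00000010010110
Gen 5 (rule 89): 11111001000111
Gen 6 (rule 18): 00000110101000
Gen 7 (rule 89): 11110110000111
Gen 8 (rule 18): 00000001001000
Gen 9 (rule 89): 11111100100111
Gen 10 (rule 18): 00000011011000
Gen 11 (rule 89): 11111011011111
Gen 12 (rule 18): 00000000000000
Gen 13 (rule 89): 11111111111111
Gen 14 (rule 18): 00000000000000
Gen 15 (rule 89): 11111111111111
Gen 16 (rule 18): 00000000000000

Answer: 12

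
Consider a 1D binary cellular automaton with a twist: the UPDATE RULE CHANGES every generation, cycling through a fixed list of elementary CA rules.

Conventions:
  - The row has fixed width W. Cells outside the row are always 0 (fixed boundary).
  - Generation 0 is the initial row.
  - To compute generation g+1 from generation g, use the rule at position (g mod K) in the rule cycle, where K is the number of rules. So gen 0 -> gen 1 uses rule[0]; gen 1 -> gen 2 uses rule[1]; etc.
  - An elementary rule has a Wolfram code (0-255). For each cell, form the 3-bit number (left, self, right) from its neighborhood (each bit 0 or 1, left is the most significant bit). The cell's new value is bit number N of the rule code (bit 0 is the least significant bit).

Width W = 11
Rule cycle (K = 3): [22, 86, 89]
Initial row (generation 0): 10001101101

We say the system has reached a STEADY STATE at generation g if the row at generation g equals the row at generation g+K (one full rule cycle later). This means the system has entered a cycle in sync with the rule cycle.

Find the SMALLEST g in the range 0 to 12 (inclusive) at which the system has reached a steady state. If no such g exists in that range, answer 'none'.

Gen 0: 10001101101
Gen 1 (rule 22): 11010000001
Gen 2 (rule 86): 01011000011
Gen 3 (rule 89): 00011111011
Gen 4 (rule 22): 00100000000
Gen 5 (rule 86): 01110000000
Gen 6 (rule 89): 01011111111
Gen 7 (rule 22): 11000000000
Gen 8 (rule 86): 01100000000
Gen 9 (rule 89): 01111111111
Gen 10 (rule 22): 10000000000
Gen 11 (rule 86): 11000000000
Gen 12 (rule 89): 11111111111
Gen 13 (rule 22): 00000000000
Gen 14 (rule 86): 00000000000
Gen 15 (rule 89): 11111111111

Answer: 12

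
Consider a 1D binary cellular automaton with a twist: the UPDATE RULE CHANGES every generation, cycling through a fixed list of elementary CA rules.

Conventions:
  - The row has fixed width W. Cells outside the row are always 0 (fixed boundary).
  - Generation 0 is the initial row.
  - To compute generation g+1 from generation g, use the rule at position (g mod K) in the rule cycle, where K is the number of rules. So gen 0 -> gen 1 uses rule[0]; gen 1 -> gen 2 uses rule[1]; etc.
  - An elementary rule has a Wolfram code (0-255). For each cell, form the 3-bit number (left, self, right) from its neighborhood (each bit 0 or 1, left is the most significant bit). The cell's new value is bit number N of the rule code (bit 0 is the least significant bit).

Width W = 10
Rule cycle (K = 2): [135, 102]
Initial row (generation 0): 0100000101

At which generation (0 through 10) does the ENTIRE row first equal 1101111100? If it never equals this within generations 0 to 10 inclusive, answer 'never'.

Gen 0: 0100000101
Gen 1 (rule 135): 1101111101
Gen 2 (rule 102): 0110000111
Gen 3 (rule 135): 1000111010
Gen 4 (rule 102): 1001001110
Gen 5 (rule 135): 1011010100
Gen 6 (rule 102): 1101111100
Gen 7 (rule 135): 0000111001
Gen 8 (rule 102): 0001001011
Gen 9 (rule 135): 1111011000
Gen 10 (rule 102): 0001101000

Answer: 6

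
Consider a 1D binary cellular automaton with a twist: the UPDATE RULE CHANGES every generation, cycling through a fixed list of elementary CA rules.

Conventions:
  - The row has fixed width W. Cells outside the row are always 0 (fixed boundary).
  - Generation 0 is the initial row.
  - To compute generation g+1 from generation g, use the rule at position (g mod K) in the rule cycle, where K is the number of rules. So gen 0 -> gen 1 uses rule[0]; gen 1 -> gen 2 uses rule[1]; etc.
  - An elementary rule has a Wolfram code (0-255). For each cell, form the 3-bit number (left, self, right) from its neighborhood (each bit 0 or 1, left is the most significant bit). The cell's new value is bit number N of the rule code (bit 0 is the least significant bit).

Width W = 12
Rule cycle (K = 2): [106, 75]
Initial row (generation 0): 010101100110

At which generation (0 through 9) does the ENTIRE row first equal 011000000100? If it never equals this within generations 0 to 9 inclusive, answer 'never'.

Gen 0: 010101100110
Gen 1 (rule 106): 101011101110
Gen 2 (rule 75): 000010101010
Gen 3 (rule 106): 000101010100
Gen 4 (rule 75): 111000000001
Gen 5 (rule 106): 101000000010
Gen 6 (rule 75): 000011111100
Gen 7 (rule 106): 000110000100
Gen 8 (rule 75): 111110111001
Gen 9 (rule 106): 100011101010

Answer: never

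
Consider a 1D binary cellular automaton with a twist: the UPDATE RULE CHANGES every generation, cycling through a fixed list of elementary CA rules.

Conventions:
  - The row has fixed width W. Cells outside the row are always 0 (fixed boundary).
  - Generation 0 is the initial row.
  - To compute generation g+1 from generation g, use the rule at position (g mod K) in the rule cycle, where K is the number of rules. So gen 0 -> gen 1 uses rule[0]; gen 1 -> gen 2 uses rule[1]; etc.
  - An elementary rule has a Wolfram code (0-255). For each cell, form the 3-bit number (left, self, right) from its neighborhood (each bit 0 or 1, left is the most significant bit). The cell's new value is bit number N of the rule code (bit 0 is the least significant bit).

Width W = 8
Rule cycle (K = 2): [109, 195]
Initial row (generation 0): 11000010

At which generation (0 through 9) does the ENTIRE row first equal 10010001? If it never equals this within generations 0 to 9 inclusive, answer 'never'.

Answer: 4

Derivation:
Gen 0: 11000010
Gen 1 (rule 109): 11011010
Gen 2 (rule 195): 01001000
Gen 3 (rule 109): 01001011
Gen 4 (rule 195): 10010001
Gen 5 (rule 109): 10010101
Gen 6 (rule 195): 00100000
Gen 7 (rule 109): 10101111
Gen 8 (rule 195): 00000111
Gen 9 (rule 109): 11110101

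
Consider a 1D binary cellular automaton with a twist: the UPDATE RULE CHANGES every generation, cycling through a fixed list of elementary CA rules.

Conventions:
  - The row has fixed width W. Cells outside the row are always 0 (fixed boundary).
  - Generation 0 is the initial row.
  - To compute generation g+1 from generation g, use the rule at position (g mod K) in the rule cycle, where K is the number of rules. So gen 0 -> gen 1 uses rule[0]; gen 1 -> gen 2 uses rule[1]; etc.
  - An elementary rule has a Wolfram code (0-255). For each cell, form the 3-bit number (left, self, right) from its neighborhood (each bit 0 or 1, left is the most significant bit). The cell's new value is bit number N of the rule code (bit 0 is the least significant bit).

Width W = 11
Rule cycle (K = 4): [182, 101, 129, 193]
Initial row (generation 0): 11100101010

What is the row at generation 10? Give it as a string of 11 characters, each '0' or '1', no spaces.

Gen 0: 11100101010
Gen 1 (rule 182): 01011111111
Gen 2 (rule 101): 01100000001
Gen 3 (rule 129): 00001111100
Gen 4 (rule 193): 11100111101
Gen 5 (rule 182): 01011011011
Gen 6 (rule 101): 01101101101
Gen 7 (rule 129): 00000000000
Gen 8 (rule 193): 11111111111
Gen 9 (rule 182): 01111111110
Gen 10 (rule 101): 00000000010

Answer: 00000000010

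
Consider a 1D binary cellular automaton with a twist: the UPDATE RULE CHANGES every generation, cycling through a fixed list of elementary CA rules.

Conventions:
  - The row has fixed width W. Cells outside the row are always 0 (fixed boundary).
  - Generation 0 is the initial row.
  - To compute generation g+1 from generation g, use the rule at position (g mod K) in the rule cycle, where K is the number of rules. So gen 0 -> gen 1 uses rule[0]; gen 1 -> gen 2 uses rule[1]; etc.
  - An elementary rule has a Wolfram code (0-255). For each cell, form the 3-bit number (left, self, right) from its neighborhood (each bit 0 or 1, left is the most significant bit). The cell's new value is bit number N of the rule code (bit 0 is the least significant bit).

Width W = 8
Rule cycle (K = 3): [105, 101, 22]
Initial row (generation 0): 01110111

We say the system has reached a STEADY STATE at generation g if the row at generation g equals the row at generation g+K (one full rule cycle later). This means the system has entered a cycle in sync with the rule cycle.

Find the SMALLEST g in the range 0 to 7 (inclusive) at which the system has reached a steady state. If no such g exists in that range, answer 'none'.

Answer: none

Derivation:
Gen 0: 01110111
Gen 1 (rule 105): 01011101
Gen 2 (rule 101): 01100111
Gen 3 (rule 22): 10011000
Gen 4 (rule 105): 00011011
Gen 5 (rule 101): 11001101
Gen 6 (rule 22): 00110001
Gen 7 (rule 105): 10110100
Gen 8 (rule 101): 11011101
Gen 9 (rule 22): 00000001
Gen 10 (rule 105): 11111100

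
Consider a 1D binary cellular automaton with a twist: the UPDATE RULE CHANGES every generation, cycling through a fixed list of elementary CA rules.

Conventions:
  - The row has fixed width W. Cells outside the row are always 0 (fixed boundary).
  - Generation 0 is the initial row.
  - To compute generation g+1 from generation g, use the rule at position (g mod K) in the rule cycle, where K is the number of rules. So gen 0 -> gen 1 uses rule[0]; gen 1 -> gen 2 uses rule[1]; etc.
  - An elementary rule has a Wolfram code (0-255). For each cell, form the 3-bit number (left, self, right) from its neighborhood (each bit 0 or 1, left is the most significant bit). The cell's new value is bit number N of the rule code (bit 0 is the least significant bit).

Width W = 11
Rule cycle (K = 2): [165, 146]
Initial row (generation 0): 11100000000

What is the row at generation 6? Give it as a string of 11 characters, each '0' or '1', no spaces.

Gen 0: 11100000000
Gen 1 (rule 165): 01001111111
Gen 2 (rule 146): 10110111110
Gen 3 (rule 165): 11001011100
Gen 4 (rule 146): 00110001010
Gen 5 (rule 165): 10000101110
Gen 6 (rule 146): 01001000101

Answer: 01001000101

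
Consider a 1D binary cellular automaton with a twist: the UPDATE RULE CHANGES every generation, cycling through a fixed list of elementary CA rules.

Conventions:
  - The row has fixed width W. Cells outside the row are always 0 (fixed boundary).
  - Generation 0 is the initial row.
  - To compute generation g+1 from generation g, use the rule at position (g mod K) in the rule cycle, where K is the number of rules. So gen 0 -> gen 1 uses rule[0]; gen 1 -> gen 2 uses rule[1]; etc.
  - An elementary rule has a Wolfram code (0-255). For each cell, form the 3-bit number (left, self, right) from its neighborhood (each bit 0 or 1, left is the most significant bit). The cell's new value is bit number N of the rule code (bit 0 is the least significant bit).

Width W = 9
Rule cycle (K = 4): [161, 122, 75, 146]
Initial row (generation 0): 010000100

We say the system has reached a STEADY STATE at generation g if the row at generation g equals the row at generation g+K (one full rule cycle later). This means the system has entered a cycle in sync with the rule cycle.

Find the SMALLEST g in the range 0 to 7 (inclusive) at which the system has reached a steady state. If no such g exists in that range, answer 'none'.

Gen 0: 010000100
Gen 1 (rule 161): 000110001
Gen 2 (rule 122): 001111010
Gen 3 (rule 75): 111001000
Gen 4 (rule 146): 010110100
Gen 5 (rule 161): 001001001
Gen 6 (rule 122): 010110110
Gen 7 (rule 75): 100110110
Gen 8 (rule 146): 011000001
Gen 9 (rule 161): 000011100
Gen 10 (rule 122): 000110110
Gen 11 (rule 75): 111110110

Answer: none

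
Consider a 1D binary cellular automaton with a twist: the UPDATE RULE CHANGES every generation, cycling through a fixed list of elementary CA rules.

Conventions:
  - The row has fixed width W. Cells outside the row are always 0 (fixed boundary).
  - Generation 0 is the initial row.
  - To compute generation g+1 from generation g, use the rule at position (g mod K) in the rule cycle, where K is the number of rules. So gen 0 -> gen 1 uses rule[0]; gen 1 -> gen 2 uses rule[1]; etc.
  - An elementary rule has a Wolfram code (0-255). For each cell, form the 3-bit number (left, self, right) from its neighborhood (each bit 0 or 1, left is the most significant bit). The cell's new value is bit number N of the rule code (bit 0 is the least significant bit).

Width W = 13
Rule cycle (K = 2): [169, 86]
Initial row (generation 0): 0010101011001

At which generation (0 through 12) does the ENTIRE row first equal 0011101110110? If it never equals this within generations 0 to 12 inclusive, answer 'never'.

Gen 0: 0010101011001
Gen 1 (rule 169): 1001010110000
Gen 2 (rule 86): 1111010011000
Gen 3 (rule 169): 1110100010011
Gen 4 (rule 86): 0010110111101
Gen 5 (rule 169): 1001101111010
Gen 6 (rule 86): 1110100001011
Gen 7 (rule 169): 1101001100110
Gen 8 (rule 86): 0101110111011
Gen 9 (rule 169): 0011101110110
Gen 10 (rule 86): 0100100010011
Gen 11 (rule 169): 0000001000010
Gen 12 (rule 86): 0000011100111

Answer: 9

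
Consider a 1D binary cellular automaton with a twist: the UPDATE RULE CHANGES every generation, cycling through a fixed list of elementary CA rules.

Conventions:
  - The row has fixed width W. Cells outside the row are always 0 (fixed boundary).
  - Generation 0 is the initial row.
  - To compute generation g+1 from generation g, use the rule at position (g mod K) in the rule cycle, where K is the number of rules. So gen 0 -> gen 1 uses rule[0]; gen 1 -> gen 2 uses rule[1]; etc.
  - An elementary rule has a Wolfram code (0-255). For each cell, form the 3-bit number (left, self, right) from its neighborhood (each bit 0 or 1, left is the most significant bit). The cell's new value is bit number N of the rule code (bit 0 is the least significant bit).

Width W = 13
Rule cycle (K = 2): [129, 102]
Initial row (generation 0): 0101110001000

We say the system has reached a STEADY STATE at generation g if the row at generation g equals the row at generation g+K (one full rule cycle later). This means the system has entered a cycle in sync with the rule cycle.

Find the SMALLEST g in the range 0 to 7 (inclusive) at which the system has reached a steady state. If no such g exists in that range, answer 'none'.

Answer: none

Derivation:
Gen 0: 0101110001000
Gen 1 (rule 129): 0000100100011
Gen 2 (rule 102): 0001101100101
Gen 3 (rule 129): 1100000000000
Gen 4 (rule 102): 0100000000000
Gen 5 (rule 129): 0001111111111
Gen 6 (rule 102): 0010000000001
Gen 7 (rule 129): 1000111111100
Gen 8 (rule 102): 1001000000100
Gen 9 (rule 129): 0000011110001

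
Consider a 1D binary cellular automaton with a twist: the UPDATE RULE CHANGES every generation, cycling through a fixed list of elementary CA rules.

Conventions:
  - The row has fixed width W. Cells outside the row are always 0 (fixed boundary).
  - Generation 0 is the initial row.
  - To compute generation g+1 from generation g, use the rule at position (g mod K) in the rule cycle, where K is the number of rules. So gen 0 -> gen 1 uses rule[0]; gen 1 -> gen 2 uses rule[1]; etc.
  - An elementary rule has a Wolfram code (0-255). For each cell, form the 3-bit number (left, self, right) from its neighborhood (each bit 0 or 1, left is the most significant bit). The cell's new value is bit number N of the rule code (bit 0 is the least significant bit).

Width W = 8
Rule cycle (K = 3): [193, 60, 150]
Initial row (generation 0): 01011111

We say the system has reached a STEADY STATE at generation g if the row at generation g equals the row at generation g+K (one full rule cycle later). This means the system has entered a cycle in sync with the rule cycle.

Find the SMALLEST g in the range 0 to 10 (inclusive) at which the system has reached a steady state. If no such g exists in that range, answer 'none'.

Answer: none

Derivation:
Gen 0: 01011111
Gen 1 (rule 193): 00001111
Gen 2 (rule 60): 00001000
Gen 3 (rule 150): 00011100
Gen 4 (rule 193): 11001101
Gen 5 (rule 60): 10101011
Gen 6 (rule 150): 10101000
Gen 7 (rule 193): 00000011
Gen 8 (rule 60): 00000010
Gen 9 (rule 150): 00000111
Gen 10 (rule 193): 11110011
Gen 11 (rule 60): 10001010
Gen 12 (rule 150): 11011011
Gen 13 (rule 193): 01001001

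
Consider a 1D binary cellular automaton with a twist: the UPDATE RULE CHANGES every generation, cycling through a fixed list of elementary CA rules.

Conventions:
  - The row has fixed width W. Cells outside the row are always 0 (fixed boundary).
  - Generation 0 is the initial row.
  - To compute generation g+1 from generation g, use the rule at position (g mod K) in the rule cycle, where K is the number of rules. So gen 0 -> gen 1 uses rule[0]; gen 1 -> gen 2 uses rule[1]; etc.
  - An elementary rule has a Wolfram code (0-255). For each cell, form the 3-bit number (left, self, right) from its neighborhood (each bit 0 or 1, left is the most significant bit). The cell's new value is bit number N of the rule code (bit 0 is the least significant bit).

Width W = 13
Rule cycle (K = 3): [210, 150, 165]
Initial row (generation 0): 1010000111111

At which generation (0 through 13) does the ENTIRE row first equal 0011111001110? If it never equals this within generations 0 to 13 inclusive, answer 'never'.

Answer: 2

Derivation:
Gen 0: 1010000111111
Gen 1 (rule 210): 0001001011111
Gen 2 (rule 150): 0011111001110
Gen 3 (rule 165): 1001110000100
Gen 4 (rule 210): 0110111001010
Gen 5 (rule 150): 1000010111011
Gen 6 (rule 165): 1011011010100
Gen 7 (rule 210): 0001001000010
Gen 8 (rule 150): 0011111100111
Gen 9 (rule 165): 1001111000010
Gen 10 (rule 210): 0110111100101
Gen 11 (rule 150): 1000011011101
Gen 12 (rule 165): 1011000101011
Gen 13 (rule 210): 0001101000001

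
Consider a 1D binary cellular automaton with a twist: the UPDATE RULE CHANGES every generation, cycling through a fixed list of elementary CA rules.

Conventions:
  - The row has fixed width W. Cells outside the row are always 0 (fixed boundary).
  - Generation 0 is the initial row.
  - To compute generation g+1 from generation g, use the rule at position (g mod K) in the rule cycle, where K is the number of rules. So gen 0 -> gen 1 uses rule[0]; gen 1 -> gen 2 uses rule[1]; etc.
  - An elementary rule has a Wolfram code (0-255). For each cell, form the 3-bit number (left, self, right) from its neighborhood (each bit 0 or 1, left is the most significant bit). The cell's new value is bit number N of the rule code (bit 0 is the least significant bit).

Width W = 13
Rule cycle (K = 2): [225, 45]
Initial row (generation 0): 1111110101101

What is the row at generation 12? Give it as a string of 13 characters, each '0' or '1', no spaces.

Gen 0: 1111110101101
Gen 1 (rule 225): 0111111010110
Gen 2 (rule 45): 0100000111100
Gen 3 (rule 225): 0001110011101
Gen 4 (rule 45): 1101000010011
Gen 5 (rule 225): 0110011000001
Gen 6 (rule 45): 0100010011101
Gen 7 (rule 225): 0001000001110
Gen 8 (rule 45): 1101011101000
Gen 9 (rule 225): 0110101110011
Gen 10 (rule 45): 0101111000010
Gen 11 (rule 225): 0010111011000
Gen 12 (rule 45): 1011100110011

Answer: 1011100110011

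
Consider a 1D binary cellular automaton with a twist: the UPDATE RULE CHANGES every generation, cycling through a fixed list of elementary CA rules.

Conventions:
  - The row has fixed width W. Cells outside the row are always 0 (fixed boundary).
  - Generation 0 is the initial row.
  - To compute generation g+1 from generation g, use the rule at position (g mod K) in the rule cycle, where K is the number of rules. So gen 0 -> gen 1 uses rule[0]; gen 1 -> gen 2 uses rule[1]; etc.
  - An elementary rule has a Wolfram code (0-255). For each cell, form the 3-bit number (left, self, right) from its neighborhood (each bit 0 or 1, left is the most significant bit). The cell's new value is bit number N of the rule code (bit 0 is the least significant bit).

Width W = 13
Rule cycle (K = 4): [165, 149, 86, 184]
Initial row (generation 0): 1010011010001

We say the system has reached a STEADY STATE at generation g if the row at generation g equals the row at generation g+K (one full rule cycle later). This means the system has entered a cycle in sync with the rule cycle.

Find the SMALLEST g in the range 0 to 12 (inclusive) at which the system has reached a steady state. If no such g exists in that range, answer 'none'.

Answer: none

Derivation:
Gen 0: 1010011010001
Gen 1 (rule 165): 1110000110101
Gen 2 (rule 149): 0101110000101
Gen 3 (rule 86): 1100011001101
Gen 4 (rule 184): 1010010101010
Gen 5 (rule 165): 1110011111110
Gen 6 (rule 149): 0101001111101
Gen 7 (rule 86): 1101110000101
Gen 8 (rule 184): 1011101000010
Gen 9 (rule 165): 1101011011010
Gen 10 (rule 149): 0001000000011
Gen 11 (rule 86): 0011100000101
Gen 12 (rule 184): 0011010000010
Gen 13 (rule 165): 1000110111010
Gen 14 (rule 149): 1110000010011
Gen 15 (rule 86): 0011000111101
Gen 16 (rule 184): 0010100111010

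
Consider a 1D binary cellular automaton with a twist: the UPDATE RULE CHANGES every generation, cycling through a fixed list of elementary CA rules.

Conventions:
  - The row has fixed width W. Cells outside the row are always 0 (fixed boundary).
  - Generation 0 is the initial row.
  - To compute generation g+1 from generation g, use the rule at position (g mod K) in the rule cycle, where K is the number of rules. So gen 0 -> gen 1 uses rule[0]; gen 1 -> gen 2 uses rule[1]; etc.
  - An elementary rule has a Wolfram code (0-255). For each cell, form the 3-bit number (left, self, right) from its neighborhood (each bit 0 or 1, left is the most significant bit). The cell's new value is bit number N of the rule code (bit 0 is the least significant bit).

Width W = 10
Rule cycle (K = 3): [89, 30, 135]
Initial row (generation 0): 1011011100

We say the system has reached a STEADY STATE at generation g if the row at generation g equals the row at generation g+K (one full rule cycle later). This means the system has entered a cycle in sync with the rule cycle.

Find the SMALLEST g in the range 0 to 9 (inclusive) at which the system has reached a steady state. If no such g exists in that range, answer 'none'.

Gen 0: 1011011100
Gen 1 (rule 89): 0011010111
Gen 2 (rule 30): 0110010100
Gen 3 (rule 135): 1000110101
Gen 4 (rule 89): 0110110000
Gen 5 (rule 30): 1100101000
Gen 6 (rule 135): 0001101011
Gen 7 (rule 89): 1101100011
Gen 8 (rule 30): 1001010110
Gen 9 (rule 135): 1011010000
Gen 10 (rule 89): 0011001111
Gen 11 (rule 30): 0110111000
Gen 12 (rule 135): 1000010011

Answer: none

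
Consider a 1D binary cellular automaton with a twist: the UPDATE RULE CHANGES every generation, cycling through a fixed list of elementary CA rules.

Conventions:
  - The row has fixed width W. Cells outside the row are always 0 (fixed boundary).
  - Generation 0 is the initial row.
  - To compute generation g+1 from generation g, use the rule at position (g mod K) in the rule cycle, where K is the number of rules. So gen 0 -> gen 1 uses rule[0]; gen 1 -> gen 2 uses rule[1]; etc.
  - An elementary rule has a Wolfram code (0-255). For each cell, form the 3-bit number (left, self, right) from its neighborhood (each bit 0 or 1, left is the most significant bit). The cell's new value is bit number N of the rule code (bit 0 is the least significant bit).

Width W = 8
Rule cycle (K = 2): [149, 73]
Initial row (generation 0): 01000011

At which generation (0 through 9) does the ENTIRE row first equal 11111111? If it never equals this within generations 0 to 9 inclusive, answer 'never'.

Answer: 8

Derivation:
Gen 0: 01000011
Gen 1 (rule 149): 01111000
Gen 2 (rule 73): 01001011
Gen 3 (rule 149): 01101000
Gen 4 (rule 73): 01100011
Gen 5 (rule 149): 00011000
Gen 6 (rule 73): 11011011
Gen 7 (rule 149): 00000000
Gen 8 (rule 73): 11111111
Gen 9 (rule 149): 01111110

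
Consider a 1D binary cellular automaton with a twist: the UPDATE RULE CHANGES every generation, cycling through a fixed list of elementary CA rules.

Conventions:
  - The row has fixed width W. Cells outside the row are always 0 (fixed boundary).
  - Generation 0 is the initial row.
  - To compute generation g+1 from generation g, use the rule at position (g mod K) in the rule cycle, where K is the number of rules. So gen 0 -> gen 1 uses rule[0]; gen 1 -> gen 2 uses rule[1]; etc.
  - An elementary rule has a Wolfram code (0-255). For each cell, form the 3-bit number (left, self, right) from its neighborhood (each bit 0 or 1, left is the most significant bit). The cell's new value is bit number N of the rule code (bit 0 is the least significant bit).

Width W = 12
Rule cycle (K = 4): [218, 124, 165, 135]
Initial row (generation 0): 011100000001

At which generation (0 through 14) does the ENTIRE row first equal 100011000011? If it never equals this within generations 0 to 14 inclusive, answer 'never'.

Answer: 2

Derivation:
Gen 0: 011100000001
Gen 1 (rule 218): 111110000010
Gen 2 (rule 124): 100011000011
Gen 3 (rule 165): 101000011000
Gen 4 (rule 135): 101011100011
Gen 5 (rule 218): 000011110111
Gen 6 (rule 124): 000010011101
Gen 7 (rule 165): 111010001011
Gen 8 (rule 135): 010010111000
Gen 9 (rule 218): 101100111100
Gen 10 (rule 124): 111110100110
Gen 11 (rule 165): 011101100000
Gen 12 (rule 135): 101000001111
Gen 13 (rule 218): 000100011111
Gen 14 (rule 124): 000110010001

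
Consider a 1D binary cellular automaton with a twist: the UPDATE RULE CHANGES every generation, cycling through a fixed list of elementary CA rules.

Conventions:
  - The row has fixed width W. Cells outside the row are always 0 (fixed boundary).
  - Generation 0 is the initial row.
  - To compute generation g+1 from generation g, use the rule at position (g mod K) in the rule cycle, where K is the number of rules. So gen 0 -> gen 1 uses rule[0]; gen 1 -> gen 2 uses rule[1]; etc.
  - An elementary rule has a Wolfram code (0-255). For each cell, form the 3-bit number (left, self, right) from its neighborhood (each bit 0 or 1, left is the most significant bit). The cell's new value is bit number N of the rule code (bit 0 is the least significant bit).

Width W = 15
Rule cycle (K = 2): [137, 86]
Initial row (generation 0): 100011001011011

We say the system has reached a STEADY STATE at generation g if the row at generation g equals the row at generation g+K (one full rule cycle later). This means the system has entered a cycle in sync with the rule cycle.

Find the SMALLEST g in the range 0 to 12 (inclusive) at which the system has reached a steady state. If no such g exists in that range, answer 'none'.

Answer: none

Derivation:
Gen 0: 100011001011011
Gen 1 (rule 137): 001010000010010
Gen 2 (rule 86): 011011000111111
Gen 3 (rule 137): 010010010111110
Gen 4 (rule 86): 111111110000011
Gen 5 (rule 137): 111111100111010
Gen 6 (rule 86): 000000111001011
Gen 7 (rule 137): 111110110000010
Gen 8 (rule 86): 000010011000111
Gen 9 (rule 137): 111000010010110
Gen 10 (rule 86): 001100111110011
Gen 11 (rule 137): 101000111100010
Gen 12 (rule 86): 101101000110111
Gen 13 (rule 137): 001000010100110
Gen 14 (rule 86): 011100110111011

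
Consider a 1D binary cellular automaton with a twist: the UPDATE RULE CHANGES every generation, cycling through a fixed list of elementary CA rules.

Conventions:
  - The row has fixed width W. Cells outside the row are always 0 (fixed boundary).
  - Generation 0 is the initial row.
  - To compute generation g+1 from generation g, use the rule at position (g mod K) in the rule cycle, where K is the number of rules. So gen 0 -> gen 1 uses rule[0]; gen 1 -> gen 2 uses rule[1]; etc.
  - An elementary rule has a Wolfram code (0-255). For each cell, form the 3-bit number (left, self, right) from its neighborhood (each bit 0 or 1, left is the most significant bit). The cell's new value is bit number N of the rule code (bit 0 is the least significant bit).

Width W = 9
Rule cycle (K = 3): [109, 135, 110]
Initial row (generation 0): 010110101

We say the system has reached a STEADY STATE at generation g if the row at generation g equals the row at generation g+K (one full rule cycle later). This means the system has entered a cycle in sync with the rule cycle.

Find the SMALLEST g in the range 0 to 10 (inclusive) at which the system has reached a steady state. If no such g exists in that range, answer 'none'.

Gen 0: 010110101
Gen 1 (rule 109): 011111111
Gen 2 (rule 135): 101111110
Gen 3 (rule 110): 111000010
Gen 4 (rule 109): 101011010
Gen 5 (rule 135): 101000010
Gen 6 (rule 110): 111000110
Gen 7 (rule 109): 101010110
Gen 8 (rule 135): 101010000
Gen 9 (rule 110): 111110000
Gen 10 (rule 109): 100010111
Gen 11 (rule 135): 101110010
Gen 12 (rule 110): 111010110
Gen 13 (rule 109): 101111110

Answer: none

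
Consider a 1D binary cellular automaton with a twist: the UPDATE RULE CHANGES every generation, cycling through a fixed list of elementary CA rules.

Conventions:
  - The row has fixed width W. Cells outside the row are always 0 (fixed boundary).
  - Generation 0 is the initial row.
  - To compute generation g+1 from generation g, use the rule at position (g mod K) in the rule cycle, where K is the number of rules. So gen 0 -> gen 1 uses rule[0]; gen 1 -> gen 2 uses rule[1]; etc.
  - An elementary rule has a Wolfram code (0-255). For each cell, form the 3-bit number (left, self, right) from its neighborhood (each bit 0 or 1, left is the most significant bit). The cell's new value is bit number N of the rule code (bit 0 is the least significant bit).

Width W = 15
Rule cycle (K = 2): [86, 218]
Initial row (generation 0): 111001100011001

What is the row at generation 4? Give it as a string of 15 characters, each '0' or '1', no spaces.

Gen 0: 111001100011001
Gen 1 (rule 86): 001110110101111
Gen 2 (rule 218): 011110110001111
Gen 3 (rule 86): 100010011010001
Gen 4 (rule 218): 010101111001010

Answer: 010101111001010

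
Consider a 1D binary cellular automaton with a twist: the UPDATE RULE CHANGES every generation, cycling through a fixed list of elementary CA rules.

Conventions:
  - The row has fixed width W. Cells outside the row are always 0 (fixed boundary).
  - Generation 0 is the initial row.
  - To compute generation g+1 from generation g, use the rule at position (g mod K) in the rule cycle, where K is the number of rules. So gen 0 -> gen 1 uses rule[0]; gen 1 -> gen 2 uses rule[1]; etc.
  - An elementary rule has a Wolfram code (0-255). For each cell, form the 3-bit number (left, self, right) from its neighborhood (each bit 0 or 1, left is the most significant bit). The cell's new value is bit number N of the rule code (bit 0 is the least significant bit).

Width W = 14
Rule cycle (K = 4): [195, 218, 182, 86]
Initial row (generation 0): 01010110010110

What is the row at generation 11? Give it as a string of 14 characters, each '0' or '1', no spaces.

Gen 0: 01010110010110
Gen 1 (rule 195): 10000010100010
Gen 2 (rule 218): 01000100010101
Gen 3 (rule 182): 11101110111111
Gen 4 (rule 86): 00100010000001
Gen 5 (rule 195): 11001100111110
Gen 6 (rule 218): 11111111111111
Gen 7 (rule 182): 01111111111110
Gen 8 (rule 86): 10000000000011
Gen 9 (rule 195): 00111111111101
Gen 10 (rule 218): 01111111111100
Gen 11 (rule 182): 10111111111010

Answer: 10111111111010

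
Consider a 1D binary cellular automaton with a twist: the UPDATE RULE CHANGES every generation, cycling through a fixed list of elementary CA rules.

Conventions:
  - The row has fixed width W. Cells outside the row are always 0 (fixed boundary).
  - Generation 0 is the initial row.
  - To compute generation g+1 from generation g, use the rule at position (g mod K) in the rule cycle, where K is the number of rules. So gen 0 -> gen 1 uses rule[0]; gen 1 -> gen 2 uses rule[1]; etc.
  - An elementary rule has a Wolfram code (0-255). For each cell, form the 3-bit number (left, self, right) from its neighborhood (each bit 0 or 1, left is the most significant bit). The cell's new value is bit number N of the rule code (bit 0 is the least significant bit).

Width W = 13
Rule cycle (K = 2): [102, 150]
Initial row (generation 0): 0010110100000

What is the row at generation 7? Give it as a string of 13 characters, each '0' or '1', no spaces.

Answer: 1100000111100

Derivation:
Gen 0: 0010110100000
Gen 1 (rule 102): 0111011100000
Gen 2 (rule 150): 1010001010000
Gen 3 (rule 102): 1110011110000
Gen 4 (rule 150): 0101101101000
Gen 5 (rule 102): 1110110111000
Gen 6 (rule 150): 0100000010100
Gen 7 (rule 102): 1100000111100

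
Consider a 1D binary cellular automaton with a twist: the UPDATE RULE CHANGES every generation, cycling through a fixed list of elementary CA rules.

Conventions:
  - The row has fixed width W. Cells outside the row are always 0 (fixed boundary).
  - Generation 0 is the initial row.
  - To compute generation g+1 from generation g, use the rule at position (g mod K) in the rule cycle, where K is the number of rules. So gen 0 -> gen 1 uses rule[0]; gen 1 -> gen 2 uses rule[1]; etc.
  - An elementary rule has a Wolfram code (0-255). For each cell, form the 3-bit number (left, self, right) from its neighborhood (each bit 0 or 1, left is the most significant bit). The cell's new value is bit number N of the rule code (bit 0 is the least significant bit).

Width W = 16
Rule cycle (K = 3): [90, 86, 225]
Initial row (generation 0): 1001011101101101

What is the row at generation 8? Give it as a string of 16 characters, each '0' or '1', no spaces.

Gen 0: 1001011101101101
Gen 1 (rule 90): 0110010101101100
Gen 2 (rule 86): 1011110100100110
Gen 3 (rule 225): 0101111000000010
Gen 4 (rule 90): 1001001100000101
Gen 5 (rule 86): 1111110110001101
Gen 6 (rule 225): 0111111010100110
Gen 7 (rule 90): 1100001000011111
Gen 8 (rule 86): 0110011100100001

Answer: 0110011100100001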